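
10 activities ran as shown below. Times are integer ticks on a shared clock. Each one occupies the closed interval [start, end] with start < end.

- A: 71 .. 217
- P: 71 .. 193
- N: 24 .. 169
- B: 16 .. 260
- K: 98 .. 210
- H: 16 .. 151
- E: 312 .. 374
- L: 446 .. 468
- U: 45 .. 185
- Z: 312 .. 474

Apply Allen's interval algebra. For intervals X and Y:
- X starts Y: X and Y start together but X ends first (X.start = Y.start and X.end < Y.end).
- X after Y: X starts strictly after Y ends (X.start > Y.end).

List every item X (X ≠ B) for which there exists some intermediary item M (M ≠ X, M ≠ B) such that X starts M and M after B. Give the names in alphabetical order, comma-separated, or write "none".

Target B = [16, 260].
Intermediaries M with M after B: E, L, Z.
Via E — items with X starts E: none.
Via L — items with X starts L: none.
Via Z — items with X starts Z: E.
Union: E.

E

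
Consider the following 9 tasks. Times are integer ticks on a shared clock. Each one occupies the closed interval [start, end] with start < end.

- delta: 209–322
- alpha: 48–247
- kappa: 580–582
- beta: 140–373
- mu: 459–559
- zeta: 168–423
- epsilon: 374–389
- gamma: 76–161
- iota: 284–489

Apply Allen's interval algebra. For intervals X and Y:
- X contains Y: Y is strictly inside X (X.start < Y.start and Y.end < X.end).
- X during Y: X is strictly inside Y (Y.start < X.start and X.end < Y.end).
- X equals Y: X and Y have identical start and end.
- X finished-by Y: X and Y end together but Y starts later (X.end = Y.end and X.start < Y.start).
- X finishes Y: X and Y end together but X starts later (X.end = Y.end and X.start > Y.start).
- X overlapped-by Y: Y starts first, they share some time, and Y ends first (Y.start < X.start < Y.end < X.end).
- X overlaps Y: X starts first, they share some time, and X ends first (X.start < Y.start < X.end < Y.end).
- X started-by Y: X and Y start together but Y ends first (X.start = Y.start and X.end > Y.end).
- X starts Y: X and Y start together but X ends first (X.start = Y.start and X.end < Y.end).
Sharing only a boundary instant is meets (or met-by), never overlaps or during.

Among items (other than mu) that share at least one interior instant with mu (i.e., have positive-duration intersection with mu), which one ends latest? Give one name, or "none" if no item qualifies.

Target mu = [459, 559].
alpha [48, 247] → before → excluded.
beta [140, 373] → before → excluded.
delta [209, 322] → before → excluded.
epsilon [374, 389] → before → excluded.
gamma [76, 161] → before → excluded.
iota [284, 489] → overlaps → candidate.
kappa [580, 582] → after → excluded.
zeta [168, 423] → before → excluded.
Among candidates, latest end is 489 → iota.

iota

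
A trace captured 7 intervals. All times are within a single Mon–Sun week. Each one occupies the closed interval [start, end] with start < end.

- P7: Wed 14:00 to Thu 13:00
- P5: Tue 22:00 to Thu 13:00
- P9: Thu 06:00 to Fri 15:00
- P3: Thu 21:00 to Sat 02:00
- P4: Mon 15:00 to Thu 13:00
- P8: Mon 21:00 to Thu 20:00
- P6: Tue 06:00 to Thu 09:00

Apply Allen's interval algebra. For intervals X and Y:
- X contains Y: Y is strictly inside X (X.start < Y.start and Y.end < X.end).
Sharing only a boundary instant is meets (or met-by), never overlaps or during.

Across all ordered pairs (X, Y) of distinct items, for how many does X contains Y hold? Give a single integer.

Checking all 42 ordered pairs for relation 'contains'; matching pairs in alphabetical order:
(P4, P6): P4 contains P6 ✓
(P8, P5): P8 contains P5 ✓
(P8, P6): P8 contains P6 ✓
(P8, P7): P8 contains P7 ✓
Count: 4.

4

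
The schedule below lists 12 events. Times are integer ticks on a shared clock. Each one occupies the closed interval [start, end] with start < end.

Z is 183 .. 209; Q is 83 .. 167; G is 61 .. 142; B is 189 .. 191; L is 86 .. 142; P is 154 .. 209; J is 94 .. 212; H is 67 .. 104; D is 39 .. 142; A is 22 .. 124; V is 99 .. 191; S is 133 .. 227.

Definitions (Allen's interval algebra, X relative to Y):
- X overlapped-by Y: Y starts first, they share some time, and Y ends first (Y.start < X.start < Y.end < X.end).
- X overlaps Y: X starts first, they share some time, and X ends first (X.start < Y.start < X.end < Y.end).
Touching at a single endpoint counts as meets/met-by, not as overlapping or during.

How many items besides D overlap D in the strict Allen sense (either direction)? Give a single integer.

Target D = [39, 142].
A [22, 124] → overlaps → counts.
B [189, 191] → after → no.
G [61, 142] → finishes → no.
H [67, 104] → during → no.
J [94, 212] → overlapped-by → counts.
L [86, 142] → finishes → no.
P [154, 209] → after → no.
Q [83, 167] → overlapped-by → counts.
S [133, 227] → overlapped-by → counts.
V [99, 191] → overlapped-by → counts.
Z [183, 209] → after → no.
Total: 5.

5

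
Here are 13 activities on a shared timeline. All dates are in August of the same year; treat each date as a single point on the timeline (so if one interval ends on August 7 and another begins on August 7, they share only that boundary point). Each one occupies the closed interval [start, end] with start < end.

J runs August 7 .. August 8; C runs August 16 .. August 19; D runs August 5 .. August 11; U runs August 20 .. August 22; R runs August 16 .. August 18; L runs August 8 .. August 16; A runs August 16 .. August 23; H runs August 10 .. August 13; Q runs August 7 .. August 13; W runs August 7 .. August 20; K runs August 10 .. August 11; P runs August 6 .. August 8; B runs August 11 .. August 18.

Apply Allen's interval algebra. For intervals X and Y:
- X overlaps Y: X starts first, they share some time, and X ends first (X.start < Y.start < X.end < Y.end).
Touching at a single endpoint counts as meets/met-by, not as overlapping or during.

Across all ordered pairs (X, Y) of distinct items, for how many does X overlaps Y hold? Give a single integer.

Checking all 156 ordered pairs for relation 'overlaps'; matching pairs in alphabetical order:
(B, A): B overlaps A ✓
(B, C): B overlaps C ✓
(D, H): D overlaps H ✓
(D, L): D overlaps L ✓
(D, Q): D overlaps Q ✓
(D, W): D overlaps W ✓
(H, B): H overlaps B ✓
(L, B): L overlaps B ✓
(P, Q): P overlaps Q ✓
(P, W): P overlaps W ✓
(Q, B): Q overlaps B ✓
(Q, L): Q overlaps L ✓
(W, A): W overlaps A ✓
Count: 13.

13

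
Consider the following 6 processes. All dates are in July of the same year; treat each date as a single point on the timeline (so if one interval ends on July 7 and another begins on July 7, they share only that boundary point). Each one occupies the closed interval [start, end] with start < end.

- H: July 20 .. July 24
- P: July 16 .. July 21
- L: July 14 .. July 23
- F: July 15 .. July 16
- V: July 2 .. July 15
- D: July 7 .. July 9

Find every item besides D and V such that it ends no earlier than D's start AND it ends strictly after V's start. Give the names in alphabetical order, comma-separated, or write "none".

F, H, L, P

Conditions: its end is no earlier than D's start (X.end >= July 7) AND its end is strictly after V's start (X.end > July 2).
F: end July 16 >= July 7? ✓; end July 16 > July 2? ✓ → yes.
H: end July 24 >= July 7? ✓; end July 24 > July 2? ✓ → yes.
L: end July 23 >= July 7? ✓; end July 23 > July 2? ✓ → yes.
P: end July 21 >= July 7? ✓; end July 21 > July 2? ✓ → yes.
Result: F, H, L, P.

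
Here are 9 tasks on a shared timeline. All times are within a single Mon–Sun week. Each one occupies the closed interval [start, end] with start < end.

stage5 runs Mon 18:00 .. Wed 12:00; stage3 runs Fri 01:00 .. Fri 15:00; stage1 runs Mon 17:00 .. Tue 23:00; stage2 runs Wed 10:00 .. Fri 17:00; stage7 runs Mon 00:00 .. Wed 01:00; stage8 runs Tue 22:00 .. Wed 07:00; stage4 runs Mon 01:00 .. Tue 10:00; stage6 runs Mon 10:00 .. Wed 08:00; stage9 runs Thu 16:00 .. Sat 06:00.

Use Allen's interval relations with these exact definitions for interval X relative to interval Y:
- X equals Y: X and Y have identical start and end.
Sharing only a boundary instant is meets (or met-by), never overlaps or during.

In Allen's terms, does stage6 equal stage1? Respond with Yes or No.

stage6 = [Mon 10:00, Wed 08:00], stage1 = [Mon 17:00, Tue 23:00].
Actual relation of stage6 to stage1: contains.
Asked whether 'equals' holds → No.

No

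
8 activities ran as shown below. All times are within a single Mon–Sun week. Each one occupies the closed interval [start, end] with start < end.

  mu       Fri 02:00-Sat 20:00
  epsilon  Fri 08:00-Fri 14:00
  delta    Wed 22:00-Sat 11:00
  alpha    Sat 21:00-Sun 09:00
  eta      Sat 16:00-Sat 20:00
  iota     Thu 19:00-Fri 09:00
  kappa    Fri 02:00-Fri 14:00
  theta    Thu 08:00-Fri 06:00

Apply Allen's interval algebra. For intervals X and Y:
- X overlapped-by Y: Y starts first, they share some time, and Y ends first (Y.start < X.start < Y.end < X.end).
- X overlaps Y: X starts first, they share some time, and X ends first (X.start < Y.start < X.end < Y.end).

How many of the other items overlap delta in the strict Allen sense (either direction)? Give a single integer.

1

Target delta = [Wed 22:00, Sat 11:00].
alpha [Sat 21:00, Sun 09:00] → after → no.
epsilon [Fri 08:00, Fri 14:00] → during → no.
eta [Sat 16:00, Sat 20:00] → after → no.
iota [Thu 19:00, Fri 09:00] → during → no.
kappa [Fri 02:00, Fri 14:00] → during → no.
mu [Fri 02:00, Sat 20:00] → overlapped-by → counts.
theta [Thu 08:00, Fri 06:00] → during → no.
Total: 1.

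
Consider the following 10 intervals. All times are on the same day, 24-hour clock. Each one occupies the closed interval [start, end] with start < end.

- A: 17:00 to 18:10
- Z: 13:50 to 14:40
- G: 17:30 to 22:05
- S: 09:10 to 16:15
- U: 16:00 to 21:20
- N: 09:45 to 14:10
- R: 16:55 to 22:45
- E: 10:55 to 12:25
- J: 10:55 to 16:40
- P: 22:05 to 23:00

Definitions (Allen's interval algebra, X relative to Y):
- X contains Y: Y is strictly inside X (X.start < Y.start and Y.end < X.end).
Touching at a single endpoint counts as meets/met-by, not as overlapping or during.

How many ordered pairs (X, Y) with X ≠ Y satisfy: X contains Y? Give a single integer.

8

Checking all 90 ordered pairs for relation 'contains'; matching pairs in alphabetical order:
(J, Z): J contains Z ✓
(N, E): N contains E ✓
(R, A): R contains A ✓
(R, G): R contains G ✓
(S, E): S contains E ✓
(S, N): S contains N ✓
(S, Z): S contains Z ✓
(U, A): U contains A ✓
Count: 8.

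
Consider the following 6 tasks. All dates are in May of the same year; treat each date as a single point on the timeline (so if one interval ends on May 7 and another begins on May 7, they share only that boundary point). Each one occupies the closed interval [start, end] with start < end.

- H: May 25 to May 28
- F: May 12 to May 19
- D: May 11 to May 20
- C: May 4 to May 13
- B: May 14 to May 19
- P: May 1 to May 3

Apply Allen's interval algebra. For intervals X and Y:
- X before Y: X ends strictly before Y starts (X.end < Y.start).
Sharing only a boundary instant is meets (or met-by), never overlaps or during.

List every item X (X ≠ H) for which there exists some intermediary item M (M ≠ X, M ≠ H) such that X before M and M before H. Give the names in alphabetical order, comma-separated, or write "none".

Target H = [May 25, May 28].
Intermediaries M with M before H: B, C, D, F, P.
Via B — items with X before B: C, P.
Via C — items with X before C: P.
Via D — items with X before D: P.
Via F — items with X before F: P.
Via P — items with X before P: none.
Union: C, P.

C, P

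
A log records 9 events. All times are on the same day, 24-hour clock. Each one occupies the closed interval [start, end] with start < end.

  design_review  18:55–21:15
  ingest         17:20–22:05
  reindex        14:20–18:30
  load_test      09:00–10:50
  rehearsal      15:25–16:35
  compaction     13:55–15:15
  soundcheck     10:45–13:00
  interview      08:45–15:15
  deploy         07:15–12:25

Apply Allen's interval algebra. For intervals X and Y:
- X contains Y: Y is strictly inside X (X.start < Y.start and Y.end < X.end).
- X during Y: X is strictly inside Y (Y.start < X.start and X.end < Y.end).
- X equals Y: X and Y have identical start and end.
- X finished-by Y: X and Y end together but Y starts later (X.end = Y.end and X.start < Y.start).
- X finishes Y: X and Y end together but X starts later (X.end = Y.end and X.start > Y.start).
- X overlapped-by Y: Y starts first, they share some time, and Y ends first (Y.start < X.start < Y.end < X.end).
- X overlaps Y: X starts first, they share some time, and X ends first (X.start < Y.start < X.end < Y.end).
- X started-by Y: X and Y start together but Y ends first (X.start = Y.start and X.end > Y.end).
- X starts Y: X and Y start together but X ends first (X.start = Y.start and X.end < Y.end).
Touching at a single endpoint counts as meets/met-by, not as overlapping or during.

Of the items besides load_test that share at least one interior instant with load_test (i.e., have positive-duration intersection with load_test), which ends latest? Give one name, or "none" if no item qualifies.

Target load_test = [09:00, 10:50].
compaction [13:55, 15:15] → after → excluded.
deploy [07:15, 12:25] → contains → candidate.
design_review [18:55, 21:15] → after → excluded.
ingest [17:20, 22:05] → after → excluded.
interview [08:45, 15:15] → contains → candidate.
rehearsal [15:25, 16:35] → after → excluded.
reindex [14:20, 18:30] → after → excluded.
soundcheck [10:45, 13:00] → overlapped-by → candidate.
Among candidates, latest end is 15:15 → interview.

interview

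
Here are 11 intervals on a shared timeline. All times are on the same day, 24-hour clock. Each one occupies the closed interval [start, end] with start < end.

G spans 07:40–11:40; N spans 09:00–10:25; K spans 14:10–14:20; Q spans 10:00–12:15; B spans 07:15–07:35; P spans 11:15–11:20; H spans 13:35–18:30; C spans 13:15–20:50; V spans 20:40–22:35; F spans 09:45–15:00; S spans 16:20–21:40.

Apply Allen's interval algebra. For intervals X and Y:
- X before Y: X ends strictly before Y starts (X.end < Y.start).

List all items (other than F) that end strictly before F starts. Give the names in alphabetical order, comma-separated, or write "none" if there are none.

Target F = [09:45, 15:00].
B [07:15, 07:35] → before → yes.
C [13:15, 20:50] → overlapped-by → no.
G [07:40, 11:40] → overlaps → no.
H [13:35, 18:30] → overlapped-by → no.
K [14:10, 14:20] → during → no.
N [09:00, 10:25] → overlaps → no.
P [11:15, 11:20] → during → no.
Q [10:00, 12:15] → during → no.
S [16:20, 21:40] → after → no.
V [20:40, 22:35] → after → no.
Result: B.

B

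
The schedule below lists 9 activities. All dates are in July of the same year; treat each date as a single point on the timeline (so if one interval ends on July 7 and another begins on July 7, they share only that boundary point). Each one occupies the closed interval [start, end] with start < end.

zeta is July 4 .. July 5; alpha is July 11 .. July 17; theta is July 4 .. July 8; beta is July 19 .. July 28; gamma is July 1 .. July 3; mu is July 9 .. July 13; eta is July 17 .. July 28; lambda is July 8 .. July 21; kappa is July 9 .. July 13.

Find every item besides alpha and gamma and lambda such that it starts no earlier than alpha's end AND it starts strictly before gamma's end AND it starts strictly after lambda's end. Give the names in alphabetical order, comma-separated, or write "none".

none

Conditions: its start is no earlier than alpha's end (X.start >= July 17) AND its start is strictly before gamma's end (X.start < July 3) AND its start is strictly after lambda's end (X.start > July 21).
beta: start July 19 >= July 17? ✓; start July 19 < July 3? ✗; start July 19 > July 21? ✗ → no.
eta: start July 17 >= July 17? ✓; start July 17 < July 3? ✗; start July 17 > July 21? ✗ → no.
kappa: start July 9 >= July 17? ✗; start July 9 < July 3? ✗; start July 9 > July 21? ✗ → no.
mu: start July 9 >= July 17? ✗; start July 9 < July 3? ✗; start July 9 > July 21? ✗ → no.
theta: start July 4 >= July 17? ✗; start July 4 < July 3? ✗; start July 4 > July 21? ✗ → no.
zeta: start July 4 >= July 17? ✗; start July 4 < July 3? ✗; start July 4 > July 21? ✗ → no.
Result: none.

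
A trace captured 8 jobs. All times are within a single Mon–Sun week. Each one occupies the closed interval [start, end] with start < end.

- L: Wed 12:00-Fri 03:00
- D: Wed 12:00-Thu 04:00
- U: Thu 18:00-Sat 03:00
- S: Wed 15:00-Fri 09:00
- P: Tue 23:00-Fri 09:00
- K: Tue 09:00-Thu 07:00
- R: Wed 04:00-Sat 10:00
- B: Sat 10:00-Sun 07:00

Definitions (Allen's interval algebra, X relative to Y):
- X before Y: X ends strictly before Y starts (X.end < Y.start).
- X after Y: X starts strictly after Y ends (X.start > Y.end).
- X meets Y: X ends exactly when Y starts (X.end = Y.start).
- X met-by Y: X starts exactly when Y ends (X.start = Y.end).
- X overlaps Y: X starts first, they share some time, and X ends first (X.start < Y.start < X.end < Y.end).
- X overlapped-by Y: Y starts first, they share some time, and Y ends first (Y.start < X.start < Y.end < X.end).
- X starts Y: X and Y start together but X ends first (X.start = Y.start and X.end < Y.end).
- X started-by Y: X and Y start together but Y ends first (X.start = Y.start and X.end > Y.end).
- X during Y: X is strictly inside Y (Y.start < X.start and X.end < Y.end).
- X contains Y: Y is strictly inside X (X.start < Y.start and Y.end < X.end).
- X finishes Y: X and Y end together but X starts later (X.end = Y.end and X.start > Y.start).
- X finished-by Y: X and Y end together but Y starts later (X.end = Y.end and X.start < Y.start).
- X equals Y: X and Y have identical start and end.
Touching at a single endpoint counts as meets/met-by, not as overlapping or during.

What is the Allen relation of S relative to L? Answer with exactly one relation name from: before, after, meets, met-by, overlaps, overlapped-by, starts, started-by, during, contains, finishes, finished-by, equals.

S = [Wed 15:00, Fri 09:00]; L = [Wed 12:00, Fri 03:00].
Compare endpoints: S.start > L.start, S.start < L.end, S.end > L.start, S.end > L.end.
That pattern is 'overlapped-by'.

overlapped-by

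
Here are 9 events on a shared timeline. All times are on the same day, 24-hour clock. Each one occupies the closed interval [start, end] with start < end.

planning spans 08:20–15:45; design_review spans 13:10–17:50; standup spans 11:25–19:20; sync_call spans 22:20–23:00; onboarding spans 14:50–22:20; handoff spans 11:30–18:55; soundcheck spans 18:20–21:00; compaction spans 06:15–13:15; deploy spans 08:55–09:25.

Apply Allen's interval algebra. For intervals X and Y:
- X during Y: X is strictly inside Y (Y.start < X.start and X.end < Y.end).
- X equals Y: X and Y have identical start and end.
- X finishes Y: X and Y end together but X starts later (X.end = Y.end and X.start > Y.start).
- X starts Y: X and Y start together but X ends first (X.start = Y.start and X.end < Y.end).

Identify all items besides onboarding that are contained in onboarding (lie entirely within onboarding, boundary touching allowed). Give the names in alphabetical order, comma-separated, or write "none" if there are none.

Target onboarding = [14:50, 22:20].
compaction [06:15, 13:15] → before → no.
deploy [08:55, 09:25] → before → no.
design_review [13:10, 17:50] → overlaps → no.
handoff [11:30, 18:55] → overlaps → no.
planning [08:20, 15:45] → overlaps → no.
soundcheck [18:20, 21:00] → during → yes.
standup [11:25, 19:20] → overlaps → no.
sync_call [22:20, 23:00] → met-by → no.
Result: soundcheck.

soundcheck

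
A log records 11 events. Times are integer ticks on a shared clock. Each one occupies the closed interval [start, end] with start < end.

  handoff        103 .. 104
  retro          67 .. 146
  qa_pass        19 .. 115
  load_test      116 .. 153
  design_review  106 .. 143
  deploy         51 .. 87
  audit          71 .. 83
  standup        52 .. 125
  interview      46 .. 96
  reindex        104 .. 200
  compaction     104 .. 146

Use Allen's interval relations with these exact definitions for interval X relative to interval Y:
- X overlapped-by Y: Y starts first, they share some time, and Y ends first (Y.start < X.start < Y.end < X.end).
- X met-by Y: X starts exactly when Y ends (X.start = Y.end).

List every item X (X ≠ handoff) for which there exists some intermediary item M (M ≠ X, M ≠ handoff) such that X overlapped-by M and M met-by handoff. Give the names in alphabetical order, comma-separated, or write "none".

Target handoff = [103, 104].
Intermediaries M with M met-by handoff: compaction, reindex.
Via compaction — items with X overlapped-by compaction: load_test.
Via reindex — items with X overlapped-by reindex: none.
Union: load_test.

load_test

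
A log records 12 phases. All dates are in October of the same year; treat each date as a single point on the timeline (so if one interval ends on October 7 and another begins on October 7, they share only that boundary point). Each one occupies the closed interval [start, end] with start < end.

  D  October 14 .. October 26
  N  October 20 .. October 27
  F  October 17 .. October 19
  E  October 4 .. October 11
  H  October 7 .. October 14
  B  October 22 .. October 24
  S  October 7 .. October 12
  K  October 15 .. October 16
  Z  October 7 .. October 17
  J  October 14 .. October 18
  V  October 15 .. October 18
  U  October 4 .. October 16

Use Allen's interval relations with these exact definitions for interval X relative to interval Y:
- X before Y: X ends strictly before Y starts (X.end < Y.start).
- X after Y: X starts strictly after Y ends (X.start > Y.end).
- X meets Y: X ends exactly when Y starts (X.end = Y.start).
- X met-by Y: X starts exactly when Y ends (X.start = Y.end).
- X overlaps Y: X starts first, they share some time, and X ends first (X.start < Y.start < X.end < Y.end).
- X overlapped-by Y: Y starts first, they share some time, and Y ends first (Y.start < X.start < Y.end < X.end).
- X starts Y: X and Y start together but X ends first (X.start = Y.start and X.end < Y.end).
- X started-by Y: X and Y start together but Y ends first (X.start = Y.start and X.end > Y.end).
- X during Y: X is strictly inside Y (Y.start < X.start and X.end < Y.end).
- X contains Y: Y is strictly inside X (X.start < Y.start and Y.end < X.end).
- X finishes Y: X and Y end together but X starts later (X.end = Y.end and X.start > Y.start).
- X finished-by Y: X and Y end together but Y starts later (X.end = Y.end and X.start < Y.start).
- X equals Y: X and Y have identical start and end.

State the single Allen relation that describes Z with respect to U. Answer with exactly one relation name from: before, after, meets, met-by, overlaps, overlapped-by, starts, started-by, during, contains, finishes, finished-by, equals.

Z = [October 7, October 17]; U = [October 4, October 16].
Compare endpoints: Z.start > U.start, Z.start < U.end, Z.end > U.start, Z.end > U.end.
That pattern is 'overlapped-by'.

overlapped-by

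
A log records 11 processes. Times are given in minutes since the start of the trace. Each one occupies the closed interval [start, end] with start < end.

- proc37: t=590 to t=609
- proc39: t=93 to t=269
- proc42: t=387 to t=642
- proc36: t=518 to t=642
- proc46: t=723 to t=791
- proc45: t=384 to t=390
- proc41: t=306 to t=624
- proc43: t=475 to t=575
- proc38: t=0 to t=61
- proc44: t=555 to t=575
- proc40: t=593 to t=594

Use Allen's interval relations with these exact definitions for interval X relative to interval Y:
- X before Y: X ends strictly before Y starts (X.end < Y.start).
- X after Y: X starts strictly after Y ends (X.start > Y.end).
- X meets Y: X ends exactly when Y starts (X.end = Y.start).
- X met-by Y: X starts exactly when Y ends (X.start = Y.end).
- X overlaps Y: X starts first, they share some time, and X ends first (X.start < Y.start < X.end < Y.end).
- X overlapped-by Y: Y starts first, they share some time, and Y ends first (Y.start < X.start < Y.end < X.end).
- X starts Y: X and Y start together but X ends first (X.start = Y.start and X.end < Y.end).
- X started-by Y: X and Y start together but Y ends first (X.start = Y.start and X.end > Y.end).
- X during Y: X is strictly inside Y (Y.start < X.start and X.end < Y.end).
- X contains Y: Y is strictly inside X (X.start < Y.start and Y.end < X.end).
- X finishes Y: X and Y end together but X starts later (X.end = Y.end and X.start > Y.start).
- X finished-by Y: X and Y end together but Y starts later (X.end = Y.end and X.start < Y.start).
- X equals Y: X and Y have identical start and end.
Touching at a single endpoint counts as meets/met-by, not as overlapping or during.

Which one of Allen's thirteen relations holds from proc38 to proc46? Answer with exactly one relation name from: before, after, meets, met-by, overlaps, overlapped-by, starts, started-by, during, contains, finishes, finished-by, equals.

proc38 = [t=0, t=61]; proc46 = [t=723, t=791].
Compare endpoints: proc38.start < proc46.start, proc38.start < proc46.end, proc38.end < proc46.start, proc38.end < proc46.end.
That pattern is 'before'.

before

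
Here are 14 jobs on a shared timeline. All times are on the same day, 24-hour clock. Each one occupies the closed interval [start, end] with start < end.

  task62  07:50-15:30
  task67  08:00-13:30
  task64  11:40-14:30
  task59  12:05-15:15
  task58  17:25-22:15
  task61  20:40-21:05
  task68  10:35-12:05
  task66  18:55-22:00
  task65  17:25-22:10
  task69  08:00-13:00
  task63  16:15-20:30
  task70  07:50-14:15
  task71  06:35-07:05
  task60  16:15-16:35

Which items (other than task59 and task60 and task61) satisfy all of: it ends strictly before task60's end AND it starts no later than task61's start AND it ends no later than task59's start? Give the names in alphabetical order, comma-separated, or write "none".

Conditions: its end is strictly before task60's end (X.end < 16:35) AND its start is no later than task61's start (X.start <= 20:40) AND its end is no later than task59's start (X.end <= 12:05).
task58: end 22:15 < 16:35? ✗; start 17:25 <= 20:40? ✓; end 22:15 <= 12:05? ✗ → no.
task62: end 15:30 < 16:35? ✓; start 07:50 <= 20:40? ✓; end 15:30 <= 12:05? ✗ → no.
task63: end 20:30 < 16:35? ✗; start 16:15 <= 20:40? ✓; end 20:30 <= 12:05? ✗ → no.
task64: end 14:30 < 16:35? ✓; start 11:40 <= 20:40? ✓; end 14:30 <= 12:05? ✗ → no.
task65: end 22:10 < 16:35? ✗; start 17:25 <= 20:40? ✓; end 22:10 <= 12:05? ✗ → no.
task66: end 22:00 < 16:35? ✗; start 18:55 <= 20:40? ✓; end 22:00 <= 12:05? ✗ → no.
task67: end 13:30 < 16:35? ✓; start 08:00 <= 20:40? ✓; end 13:30 <= 12:05? ✗ → no.
task68: end 12:05 < 16:35? ✓; start 10:35 <= 20:40? ✓; end 12:05 <= 12:05? ✓ → yes.
task69: end 13:00 < 16:35? ✓; start 08:00 <= 20:40? ✓; end 13:00 <= 12:05? ✗ → no.
task70: end 14:15 < 16:35? ✓; start 07:50 <= 20:40? ✓; end 14:15 <= 12:05? ✗ → no.
task71: end 07:05 < 16:35? ✓; start 06:35 <= 20:40? ✓; end 07:05 <= 12:05? ✓ → yes.
Result: task68, task71.

task68, task71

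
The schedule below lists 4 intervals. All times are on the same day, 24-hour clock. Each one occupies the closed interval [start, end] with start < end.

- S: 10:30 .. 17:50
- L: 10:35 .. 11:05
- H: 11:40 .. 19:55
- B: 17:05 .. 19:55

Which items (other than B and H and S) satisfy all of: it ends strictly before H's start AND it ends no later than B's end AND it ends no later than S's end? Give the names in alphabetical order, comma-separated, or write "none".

L

Conditions: its end is strictly before H's start (X.end < 11:40) AND its end is no later than B's end (X.end <= 19:55) AND its end is no later than S's end (X.end <= 17:50).
L: end 11:05 < 11:40? ✓; end 11:05 <= 19:55? ✓; end 11:05 <= 17:50? ✓ → yes.
Result: L.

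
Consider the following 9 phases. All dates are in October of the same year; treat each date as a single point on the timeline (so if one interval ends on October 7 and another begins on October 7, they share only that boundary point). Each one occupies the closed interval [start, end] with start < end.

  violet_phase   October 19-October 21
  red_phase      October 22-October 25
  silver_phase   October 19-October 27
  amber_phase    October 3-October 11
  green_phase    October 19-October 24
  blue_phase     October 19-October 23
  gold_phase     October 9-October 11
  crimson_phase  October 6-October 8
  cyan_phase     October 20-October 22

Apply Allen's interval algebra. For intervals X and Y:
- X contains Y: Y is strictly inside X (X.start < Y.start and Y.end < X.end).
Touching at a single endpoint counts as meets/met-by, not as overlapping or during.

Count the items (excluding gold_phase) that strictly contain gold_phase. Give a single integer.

Target gold_phase = [October 9, October 11].
amber_phase [October 3, October 11] → finished-by → no.
blue_phase [October 19, October 23] → after → no.
crimson_phase [October 6, October 8] → before → no.
cyan_phase [October 20, October 22] → after → no.
green_phase [October 19, October 24] → after → no.
red_phase [October 22, October 25] → after → no.
silver_phase [October 19, October 27] → after → no.
violet_phase [October 19, October 21] → after → no.
Total: 0.

0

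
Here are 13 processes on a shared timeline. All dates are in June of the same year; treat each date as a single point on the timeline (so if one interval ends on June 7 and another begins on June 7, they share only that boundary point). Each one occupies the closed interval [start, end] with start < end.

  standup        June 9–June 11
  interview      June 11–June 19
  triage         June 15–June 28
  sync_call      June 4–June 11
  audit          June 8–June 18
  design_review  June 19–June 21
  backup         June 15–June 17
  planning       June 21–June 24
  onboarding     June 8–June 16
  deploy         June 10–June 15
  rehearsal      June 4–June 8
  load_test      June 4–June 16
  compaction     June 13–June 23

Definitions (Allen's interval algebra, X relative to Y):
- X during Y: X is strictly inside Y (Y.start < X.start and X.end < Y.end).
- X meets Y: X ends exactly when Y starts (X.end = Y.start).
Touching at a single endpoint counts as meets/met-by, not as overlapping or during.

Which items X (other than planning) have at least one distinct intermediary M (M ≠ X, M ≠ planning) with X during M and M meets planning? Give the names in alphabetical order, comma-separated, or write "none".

none

Target planning = [June 21, June 24].
Intermediaries M with M meets planning: design_review.
Via design_review — items with X during design_review: none.
Union: none.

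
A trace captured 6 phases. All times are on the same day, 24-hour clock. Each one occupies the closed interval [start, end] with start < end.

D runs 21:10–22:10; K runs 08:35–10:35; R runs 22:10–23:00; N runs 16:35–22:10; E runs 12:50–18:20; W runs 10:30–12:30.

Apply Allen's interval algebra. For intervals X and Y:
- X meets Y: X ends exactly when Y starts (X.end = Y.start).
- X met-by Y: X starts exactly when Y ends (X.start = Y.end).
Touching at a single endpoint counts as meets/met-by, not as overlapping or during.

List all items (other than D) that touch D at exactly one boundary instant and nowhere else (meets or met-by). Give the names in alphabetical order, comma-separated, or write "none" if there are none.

Target D = [21:10, 22:10].
E [12:50, 18:20] → before → no.
K [08:35, 10:35] → before → no.
N [16:35, 22:10] → finished-by → no.
R [22:10, 23:00] → met-by → yes.
W [10:30, 12:30] → before → no.
Result: R.

R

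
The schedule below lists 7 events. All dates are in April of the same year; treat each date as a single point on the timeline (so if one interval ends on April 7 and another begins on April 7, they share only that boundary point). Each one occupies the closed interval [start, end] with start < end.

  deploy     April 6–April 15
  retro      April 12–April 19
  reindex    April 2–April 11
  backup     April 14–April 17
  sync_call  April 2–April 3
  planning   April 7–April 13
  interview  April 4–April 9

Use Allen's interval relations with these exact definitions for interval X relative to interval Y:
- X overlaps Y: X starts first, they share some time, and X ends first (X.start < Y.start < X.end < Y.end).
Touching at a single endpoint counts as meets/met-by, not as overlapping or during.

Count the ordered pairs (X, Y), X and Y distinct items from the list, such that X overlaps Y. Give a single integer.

7

Checking all 42 ordered pairs for relation 'overlaps'; matching pairs in alphabetical order:
(deploy, backup): deploy overlaps backup ✓
(deploy, retro): deploy overlaps retro ✓
(interview, deploy): interview overlaps deploy ✓
(interview, planning): interview overlaps planning ✓
(planning, retro): planning overlaps retro ✓
(reindex, deploy): reindex overlaps deploy ✓
(reindex, planning): reindex overlaps planning ✓
Count: 7.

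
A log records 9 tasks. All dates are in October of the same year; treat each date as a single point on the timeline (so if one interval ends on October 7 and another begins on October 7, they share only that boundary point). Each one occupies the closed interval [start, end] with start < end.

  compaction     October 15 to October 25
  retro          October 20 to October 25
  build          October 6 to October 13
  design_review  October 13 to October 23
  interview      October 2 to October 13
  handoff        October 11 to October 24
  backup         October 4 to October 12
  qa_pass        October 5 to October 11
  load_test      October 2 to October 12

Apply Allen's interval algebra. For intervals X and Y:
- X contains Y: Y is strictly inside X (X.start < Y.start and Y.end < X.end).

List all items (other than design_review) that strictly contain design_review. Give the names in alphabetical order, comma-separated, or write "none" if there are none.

handoff

Target design_review = [October 13, October 23].
backup [October 4, October 12] → before → no.
build [October 6, October 13] → meets → no.
compaction [October 15, October 25] → overlapped-by → no.
handoff [October 11, October 24] → contains → yes.
interview [October 2, October 13] → meets → no.
load_test [October 2, October 12] → before → no.
qa_pass [October 5, October 11] → before → no.
retro [October 20, October 25] → overlapped-by → no.
Result: handoff.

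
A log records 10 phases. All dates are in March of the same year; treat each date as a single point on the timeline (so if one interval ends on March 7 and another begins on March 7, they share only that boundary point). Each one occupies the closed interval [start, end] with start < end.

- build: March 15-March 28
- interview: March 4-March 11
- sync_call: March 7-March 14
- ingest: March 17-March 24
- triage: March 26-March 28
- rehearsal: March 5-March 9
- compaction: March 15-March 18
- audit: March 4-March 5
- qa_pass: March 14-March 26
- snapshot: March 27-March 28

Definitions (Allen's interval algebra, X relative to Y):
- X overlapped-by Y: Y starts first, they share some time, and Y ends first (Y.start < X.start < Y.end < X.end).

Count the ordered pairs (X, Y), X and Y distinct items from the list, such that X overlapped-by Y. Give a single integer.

Checking all 90 ordered pairs for relation 'overlapped-by'; matching pairs in alphabetical order:
(build, qa_pass): build overlapped-by qa_pass ✓
(ingest, compaction): ingest overlapped-by compaction ✓
(sync_call, interview): sync_call overlapped-by interview ✓
(sync_call, rehearsal): sync_call overlapped-by rehearsal ✓
Count: 4.

4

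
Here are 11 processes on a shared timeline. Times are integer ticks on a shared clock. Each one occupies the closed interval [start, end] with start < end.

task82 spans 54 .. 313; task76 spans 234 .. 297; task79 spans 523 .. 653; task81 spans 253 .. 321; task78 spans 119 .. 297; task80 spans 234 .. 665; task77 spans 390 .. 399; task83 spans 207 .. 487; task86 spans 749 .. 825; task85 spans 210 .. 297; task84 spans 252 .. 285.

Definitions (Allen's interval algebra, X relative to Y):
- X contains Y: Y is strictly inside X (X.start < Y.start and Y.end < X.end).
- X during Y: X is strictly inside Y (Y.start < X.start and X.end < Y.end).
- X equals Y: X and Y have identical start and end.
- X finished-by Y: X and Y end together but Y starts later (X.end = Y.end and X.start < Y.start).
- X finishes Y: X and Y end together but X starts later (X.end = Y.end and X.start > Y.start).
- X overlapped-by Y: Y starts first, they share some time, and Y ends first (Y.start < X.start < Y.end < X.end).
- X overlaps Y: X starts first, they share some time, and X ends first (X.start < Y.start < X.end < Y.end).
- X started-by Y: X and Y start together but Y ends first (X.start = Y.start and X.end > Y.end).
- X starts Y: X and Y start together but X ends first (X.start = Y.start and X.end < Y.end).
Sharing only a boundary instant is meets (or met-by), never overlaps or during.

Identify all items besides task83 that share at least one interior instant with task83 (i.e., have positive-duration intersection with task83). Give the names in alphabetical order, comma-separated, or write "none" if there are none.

task76, task77, task78, task80, task81, task82, task84, task85

Target task83 = [207, 487].
task76 [234, 297] → during → yes.
task77 [390, 399] → during → yes.
task78 [119, 297] → overlaps → yes.
task79 [523, 653] → after → no.
task80 [234, 665] → overlapped-by → yes.
task81 [253, 321] → during → yes.
task82 [54, 313] → overlaps → yes.
task84 [252, 285] → during → yes.
task85 [210, 297] → during → yes.
task86 [749, 825] → after → no.
Result: task76, task77, task78, task80, task81, task82, task84, task85.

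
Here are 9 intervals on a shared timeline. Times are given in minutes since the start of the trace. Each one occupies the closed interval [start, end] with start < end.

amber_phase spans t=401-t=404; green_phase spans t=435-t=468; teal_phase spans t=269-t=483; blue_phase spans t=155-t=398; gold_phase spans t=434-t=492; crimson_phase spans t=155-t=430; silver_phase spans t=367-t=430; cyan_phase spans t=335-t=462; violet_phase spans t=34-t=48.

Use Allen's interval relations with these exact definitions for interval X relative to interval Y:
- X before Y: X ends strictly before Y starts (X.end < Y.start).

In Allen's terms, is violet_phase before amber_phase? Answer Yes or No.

violet_phase = [t=34, t=48], amber_phase = [t=401, t=404].
Actual relation of violet_phase to amber_phase: before.
Asked whether 'before' holds → Yes.

Yes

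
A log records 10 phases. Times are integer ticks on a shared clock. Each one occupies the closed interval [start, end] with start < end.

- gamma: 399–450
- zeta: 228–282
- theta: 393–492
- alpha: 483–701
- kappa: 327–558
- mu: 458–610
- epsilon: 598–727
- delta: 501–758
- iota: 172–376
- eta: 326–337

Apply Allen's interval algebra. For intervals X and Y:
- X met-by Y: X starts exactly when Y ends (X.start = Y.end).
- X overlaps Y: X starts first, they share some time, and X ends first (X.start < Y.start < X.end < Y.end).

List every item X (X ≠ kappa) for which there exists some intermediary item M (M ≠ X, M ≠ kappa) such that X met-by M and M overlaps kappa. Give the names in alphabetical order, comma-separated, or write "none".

none

Target kappa = [327, 558].
Intermediaries M with M overlaps kappa: eta, iota.
Via eta — items with X met-by eta: none.
Via iota — items with X met-by iota: none.
Union: none.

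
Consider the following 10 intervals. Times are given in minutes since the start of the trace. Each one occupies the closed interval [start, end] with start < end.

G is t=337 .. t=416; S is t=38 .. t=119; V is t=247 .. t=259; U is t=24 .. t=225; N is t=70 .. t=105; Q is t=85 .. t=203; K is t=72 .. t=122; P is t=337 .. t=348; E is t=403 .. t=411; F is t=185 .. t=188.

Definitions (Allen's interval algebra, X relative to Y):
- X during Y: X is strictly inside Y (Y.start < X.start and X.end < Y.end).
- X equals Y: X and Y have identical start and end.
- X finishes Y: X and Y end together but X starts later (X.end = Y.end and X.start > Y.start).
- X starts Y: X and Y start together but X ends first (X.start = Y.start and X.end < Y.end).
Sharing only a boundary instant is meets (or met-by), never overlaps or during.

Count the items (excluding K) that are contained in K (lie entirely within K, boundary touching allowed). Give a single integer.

Target K = [t=72, t=122].
E [t=403, t=411] → after → no.
F [t=185, t=188] → after → no.
G [t=337, t=416] → after → no.
N [t=70, t=105] → overlaps → no.
P [t=337, t=348] → after → no.
Q [t=85, t=203] → overlapped-by → no.
S [t=38, t=119] → overlaps → no.
U [t=24, t=225] → contains → no.
V [t=247, t=259] → after → no.
Total: 0.

0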